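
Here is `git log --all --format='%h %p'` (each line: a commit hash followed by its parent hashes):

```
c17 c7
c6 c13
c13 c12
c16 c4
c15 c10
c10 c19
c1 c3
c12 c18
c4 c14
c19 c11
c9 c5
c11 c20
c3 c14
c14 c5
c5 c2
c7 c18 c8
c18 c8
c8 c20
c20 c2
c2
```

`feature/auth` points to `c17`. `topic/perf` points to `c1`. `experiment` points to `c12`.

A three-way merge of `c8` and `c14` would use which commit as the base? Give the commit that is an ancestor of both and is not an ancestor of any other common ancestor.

c2

Ancestors of c8: {c2, c20, c8}.
Ancestors of c14: {c14, c2, c5}.
Common ancestors: {c2}.
The only common ancestor is c2, so it is the merge base.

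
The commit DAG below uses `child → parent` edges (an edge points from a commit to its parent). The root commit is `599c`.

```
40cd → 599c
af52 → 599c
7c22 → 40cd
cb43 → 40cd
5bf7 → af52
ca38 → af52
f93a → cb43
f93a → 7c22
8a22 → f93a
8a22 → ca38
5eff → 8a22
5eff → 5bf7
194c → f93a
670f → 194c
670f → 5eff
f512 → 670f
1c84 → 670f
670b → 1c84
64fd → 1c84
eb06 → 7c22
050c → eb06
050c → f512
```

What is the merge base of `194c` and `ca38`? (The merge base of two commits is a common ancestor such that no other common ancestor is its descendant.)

Ancestors of 194c: {194c, 40cd, 599c, 7c22, cb43, f93a}.
Ancestors of ca38: {599c, af52, ca38}.
Common ancestors: {599c}.
The only common ancestor is 599c, so it is the merge base.

599c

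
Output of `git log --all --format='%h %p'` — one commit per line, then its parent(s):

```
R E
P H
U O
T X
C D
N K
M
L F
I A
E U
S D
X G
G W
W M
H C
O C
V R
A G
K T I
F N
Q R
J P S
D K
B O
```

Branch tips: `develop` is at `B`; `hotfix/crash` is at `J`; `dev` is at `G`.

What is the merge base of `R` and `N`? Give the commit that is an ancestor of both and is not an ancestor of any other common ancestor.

Ancestors of R: {A, C, D, E, G, I, K, M, O, R, T, U, W, X}.
Ancestors of N: {A, G, I, K, M, N, T, W, X}.
Common ancestors: {A, G, I, K, M, T, W, X}.
Among these, K is not an ancestor of any other common ancestor — it is the merge base.

K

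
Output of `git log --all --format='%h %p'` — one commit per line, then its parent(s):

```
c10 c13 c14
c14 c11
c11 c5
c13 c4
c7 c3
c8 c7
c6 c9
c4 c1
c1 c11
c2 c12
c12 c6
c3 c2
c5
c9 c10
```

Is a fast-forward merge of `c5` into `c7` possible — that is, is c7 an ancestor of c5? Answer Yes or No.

No

A fast-forward from c7 to c5 is possible iff c7 is an ancestor of c5.
Ancestors of c5: {c5}.
c7 is not among them, so fast-forward is not possible.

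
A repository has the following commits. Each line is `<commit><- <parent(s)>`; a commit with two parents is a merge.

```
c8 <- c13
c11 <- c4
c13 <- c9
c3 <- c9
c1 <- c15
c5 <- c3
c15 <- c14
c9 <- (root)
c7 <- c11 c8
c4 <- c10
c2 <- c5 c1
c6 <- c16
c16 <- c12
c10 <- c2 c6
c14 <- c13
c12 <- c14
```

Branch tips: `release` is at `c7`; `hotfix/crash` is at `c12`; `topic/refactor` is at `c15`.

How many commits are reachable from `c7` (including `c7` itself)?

16

Walking parent pointers from c7: reachable set = {c1, c10, c11, c12, c13, c14, c15, c16, c2, c3, c4, c5, c6, c7, c8, c9}.
That is 16 commits.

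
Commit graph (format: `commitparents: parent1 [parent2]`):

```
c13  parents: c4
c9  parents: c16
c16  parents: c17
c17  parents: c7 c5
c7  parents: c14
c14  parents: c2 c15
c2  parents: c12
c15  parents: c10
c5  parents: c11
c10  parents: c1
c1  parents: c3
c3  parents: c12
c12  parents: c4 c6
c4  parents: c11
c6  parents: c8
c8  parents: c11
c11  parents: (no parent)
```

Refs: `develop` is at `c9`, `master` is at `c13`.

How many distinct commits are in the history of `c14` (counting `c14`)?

11

Walking parent pointers from c14: reachable set = {c1, c10, c11, c12, c14, c15, c2, c3, c4, c6, c8}.
That is 11 commits.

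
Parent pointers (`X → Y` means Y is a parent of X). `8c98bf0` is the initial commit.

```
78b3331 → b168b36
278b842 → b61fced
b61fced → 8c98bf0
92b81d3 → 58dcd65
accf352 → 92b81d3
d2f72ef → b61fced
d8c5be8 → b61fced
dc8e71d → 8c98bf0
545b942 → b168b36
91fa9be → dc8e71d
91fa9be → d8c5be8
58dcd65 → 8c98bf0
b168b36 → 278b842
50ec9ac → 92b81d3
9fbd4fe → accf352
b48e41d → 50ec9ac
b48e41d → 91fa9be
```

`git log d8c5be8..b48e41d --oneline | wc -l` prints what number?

6

Reachable from b48e41d: {50ec9ac, 58dcd65, 8c98bf0, 91fa9be, 92b81d3, b48e41d, b61fced, d8c5be8, dc8e71d}.
Reachable from d8c5be8: {8c98bf0, b61fced, d8c5be8}.
In b48e41d's history but not d8c5be8's: {50ec9ac, 58dcd65, 91fa9be, 92b81d3, b48e41d, dc8e71d} — 6 commits.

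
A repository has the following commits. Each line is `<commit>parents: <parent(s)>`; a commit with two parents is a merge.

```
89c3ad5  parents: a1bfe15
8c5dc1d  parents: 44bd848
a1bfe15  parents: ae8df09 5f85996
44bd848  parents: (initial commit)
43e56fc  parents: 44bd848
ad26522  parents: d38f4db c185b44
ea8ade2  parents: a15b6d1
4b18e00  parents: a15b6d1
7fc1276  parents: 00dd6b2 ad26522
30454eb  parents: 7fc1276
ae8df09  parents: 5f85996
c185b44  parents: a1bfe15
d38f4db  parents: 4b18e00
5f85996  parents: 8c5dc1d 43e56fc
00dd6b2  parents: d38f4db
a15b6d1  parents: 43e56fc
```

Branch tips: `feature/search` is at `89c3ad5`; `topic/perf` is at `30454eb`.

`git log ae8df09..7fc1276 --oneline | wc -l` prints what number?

Reachable from 7fc1276: {00dd6b2, 43e56fc, 44bd848, 4b18e00, 5f85996, 7fc1276, 8c5dc1d, a15b6d1, a1bfe15, ad26522, ae8df09, c185b44, d38f4db}.
Reachable from ae8df09: {43e56fc, 44bd848, 5f85996, 8c5dc1d, ae8df09}.
In 7fc1276's history but not ae8df09's: {00dd6b2, 4b18e00, 7fc1276, a15b6d1, a1bfe15, ad26522, c185b44, d38f4db} — 8 commits.

8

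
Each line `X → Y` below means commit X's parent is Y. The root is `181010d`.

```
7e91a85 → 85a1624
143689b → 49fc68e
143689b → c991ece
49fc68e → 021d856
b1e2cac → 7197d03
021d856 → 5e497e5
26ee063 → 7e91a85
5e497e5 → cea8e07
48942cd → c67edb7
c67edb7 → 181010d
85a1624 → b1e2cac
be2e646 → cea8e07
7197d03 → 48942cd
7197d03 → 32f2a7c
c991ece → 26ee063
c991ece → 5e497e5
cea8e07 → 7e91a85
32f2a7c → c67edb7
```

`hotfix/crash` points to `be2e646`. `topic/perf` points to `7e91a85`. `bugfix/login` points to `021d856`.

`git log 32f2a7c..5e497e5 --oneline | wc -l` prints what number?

Reachable from 5e497e5: {181010d, 32f2a7c, 48942cd, 5e497e5, 7197d03, 7e91a85, 85a1624, b1e2cac, c67edb7, cea8e07}.
Reachable from 32f2a7c: {181010d, 32f2a7c, c67edb7}.
In 5e497e5's history but not 32f2a7c's: {48942cd, 5e497e5, 7197d03, 7e91a85, 85a1624, b1e2cac, cea8e07} — 7 commits.

7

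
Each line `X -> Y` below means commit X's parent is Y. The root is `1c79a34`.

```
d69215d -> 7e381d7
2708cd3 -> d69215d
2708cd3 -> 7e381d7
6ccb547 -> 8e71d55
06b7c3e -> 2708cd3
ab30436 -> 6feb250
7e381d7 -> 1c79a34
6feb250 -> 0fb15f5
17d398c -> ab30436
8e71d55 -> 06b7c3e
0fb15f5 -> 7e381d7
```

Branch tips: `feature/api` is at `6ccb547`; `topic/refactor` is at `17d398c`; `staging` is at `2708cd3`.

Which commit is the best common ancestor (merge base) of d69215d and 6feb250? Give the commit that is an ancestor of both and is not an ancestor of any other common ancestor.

Ancestors of d69215d: {1c79a34, 7e381d7, d69215d}.
Ancestors of 6feb250: {0fb15f5, 1c79a34, 6feb250, 7e381d7}.
Common ancestors: {1c79a34, 7e381d7}.
Among these, 7e381d7 is not an ancestor of any other common ancestor — it is the merge base.

7e381d7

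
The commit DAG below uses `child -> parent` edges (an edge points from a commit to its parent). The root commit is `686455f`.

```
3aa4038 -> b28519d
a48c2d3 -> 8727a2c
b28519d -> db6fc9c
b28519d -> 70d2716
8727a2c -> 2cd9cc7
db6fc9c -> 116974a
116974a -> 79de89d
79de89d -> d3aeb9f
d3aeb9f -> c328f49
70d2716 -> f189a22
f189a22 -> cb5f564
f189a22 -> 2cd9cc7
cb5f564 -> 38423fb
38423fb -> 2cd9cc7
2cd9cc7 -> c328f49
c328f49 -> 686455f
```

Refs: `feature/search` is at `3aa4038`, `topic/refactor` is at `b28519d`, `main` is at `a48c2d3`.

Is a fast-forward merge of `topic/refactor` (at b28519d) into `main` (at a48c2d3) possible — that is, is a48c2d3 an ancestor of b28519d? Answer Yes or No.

No

A fast-forward from a48c2d3 to b28519d is possible iff a48c2d3 is an ancestor of b28519d.
Ancestors of b28519d: {116974a, 2cd9cc7, 38423fb, 686455f, 70d2716, 79de89d, b28519d, c328f49, cb5f564, d3aeb9f, db6fc9c, f189a22}.
a48c2d3 is not among them, so fast-forward is not possible.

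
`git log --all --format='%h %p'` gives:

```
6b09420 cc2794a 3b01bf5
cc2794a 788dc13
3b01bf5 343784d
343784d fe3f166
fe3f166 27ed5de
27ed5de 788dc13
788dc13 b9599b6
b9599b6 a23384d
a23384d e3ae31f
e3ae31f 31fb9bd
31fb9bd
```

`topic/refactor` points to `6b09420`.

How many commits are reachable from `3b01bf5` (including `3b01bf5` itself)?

Walking parent pointers from 3b01bf5: reachable set = {27ed5de, 31fb9bd, 343784d, 3b01bf5, 788dc13, a23384d, b9599b6, e3ae31f, fe3f166}.
That is 9 commits.

9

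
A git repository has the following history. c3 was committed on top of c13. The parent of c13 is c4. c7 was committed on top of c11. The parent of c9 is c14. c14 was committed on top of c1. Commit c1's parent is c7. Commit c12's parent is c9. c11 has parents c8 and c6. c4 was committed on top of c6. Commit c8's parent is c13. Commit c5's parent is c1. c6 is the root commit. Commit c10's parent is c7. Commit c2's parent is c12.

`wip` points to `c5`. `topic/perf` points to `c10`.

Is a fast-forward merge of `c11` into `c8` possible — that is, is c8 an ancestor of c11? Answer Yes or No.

A fast-forward from c8 to c11 is possible iff c8 is an ancestor of c11.
Ancestors of c11: {c11, c13, c4, c6, c8}.
c8 is among them, so fast-forward is possible.

Yes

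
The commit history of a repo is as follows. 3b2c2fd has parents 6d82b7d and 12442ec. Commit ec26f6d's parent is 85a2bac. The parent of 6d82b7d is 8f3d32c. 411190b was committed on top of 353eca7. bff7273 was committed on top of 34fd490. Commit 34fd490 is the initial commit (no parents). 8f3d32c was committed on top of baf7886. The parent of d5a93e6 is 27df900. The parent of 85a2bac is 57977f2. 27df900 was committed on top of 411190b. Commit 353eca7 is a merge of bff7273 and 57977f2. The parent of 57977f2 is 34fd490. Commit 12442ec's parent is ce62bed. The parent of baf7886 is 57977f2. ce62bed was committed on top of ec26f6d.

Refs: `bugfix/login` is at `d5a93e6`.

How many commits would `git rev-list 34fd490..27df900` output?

Reachable from 27df900: {27df900, 34fd490, 353eca7, 411190b, 57977f2, bff7273}.
Reachable from 34fd490: {34fd490}.
In 27df900's history but not 34fd490's: {27df900, 353eca7, 411190b, 57977f2, bff7273} — 5 commits.

5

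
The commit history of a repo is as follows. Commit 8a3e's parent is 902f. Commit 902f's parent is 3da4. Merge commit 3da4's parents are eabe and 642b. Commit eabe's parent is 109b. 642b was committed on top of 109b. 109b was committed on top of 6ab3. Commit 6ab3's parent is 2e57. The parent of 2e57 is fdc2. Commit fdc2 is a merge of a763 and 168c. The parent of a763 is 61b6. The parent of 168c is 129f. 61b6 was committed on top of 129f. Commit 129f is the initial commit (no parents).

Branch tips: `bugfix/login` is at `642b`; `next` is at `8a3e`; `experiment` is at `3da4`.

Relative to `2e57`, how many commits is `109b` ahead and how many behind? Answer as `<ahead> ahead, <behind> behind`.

Reachable from 109b: {109b, 129f, 168c, 2e57, 61b6, 6ab3, a763, fdc2}.
Reachable from 2e57: {129f, 168c, 2e57, 61b6, a763, fdc2}.
Only in 109b's history (ahead): {109b, 6ab3} — 2.
Only in 2e57's history (behind): {} — 0.

2 ahead, 0 behind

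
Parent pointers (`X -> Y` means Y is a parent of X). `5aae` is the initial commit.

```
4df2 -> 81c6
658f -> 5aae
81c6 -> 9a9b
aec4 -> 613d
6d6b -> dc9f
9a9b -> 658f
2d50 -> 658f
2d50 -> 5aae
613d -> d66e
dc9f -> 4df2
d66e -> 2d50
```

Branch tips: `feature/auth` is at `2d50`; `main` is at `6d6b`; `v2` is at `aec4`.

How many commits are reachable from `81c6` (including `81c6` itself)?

Walking parent pointers from 81c6: reachable set = {5aae, 658f, 81c6, 9a9b}.
That is 4 commits.

4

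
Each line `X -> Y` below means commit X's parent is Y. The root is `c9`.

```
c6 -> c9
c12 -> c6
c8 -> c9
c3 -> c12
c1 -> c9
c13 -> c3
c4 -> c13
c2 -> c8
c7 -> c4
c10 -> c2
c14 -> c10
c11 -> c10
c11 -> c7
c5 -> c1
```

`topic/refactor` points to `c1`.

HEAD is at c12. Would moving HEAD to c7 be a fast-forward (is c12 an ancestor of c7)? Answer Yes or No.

A fast-forward from c12 to c7 is possible iff c12 is an ancestor of c7.
Ancestors of c7: {c12, c13, c3, c4, c6, c7, c9}.
c12 is among them, so fast-forward is possible.

Yes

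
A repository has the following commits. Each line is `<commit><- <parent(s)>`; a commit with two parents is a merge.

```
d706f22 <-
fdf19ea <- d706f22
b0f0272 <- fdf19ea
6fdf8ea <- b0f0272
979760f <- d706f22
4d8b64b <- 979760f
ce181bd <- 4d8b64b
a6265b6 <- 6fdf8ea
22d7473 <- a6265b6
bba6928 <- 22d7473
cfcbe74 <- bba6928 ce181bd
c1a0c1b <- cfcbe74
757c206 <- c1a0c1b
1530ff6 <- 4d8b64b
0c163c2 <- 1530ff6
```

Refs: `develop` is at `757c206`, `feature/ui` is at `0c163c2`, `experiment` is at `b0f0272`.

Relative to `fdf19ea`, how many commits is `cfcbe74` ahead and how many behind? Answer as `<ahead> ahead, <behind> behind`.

9 ahead, 0 behind

Reachable from cfcbe74: {22d7473, 4d8b64b, 6fdf8ea, 979760f, a6265b6, b0f0272, bba6928, ce181bd, cfcbe74, d706f22, fdf19ea}.
Reachable from fdf19ea: {d706f22, fdf19ea}.
Only in cfcbe74's history (ahead): {22d7473, 4d8b64b, 6fdf8ea, 979760f, a6265b6, b0f0272, bba6928, ce181bd, cfcbe74} — 9.
Only in fdf19ea's history (behind): {} — 0.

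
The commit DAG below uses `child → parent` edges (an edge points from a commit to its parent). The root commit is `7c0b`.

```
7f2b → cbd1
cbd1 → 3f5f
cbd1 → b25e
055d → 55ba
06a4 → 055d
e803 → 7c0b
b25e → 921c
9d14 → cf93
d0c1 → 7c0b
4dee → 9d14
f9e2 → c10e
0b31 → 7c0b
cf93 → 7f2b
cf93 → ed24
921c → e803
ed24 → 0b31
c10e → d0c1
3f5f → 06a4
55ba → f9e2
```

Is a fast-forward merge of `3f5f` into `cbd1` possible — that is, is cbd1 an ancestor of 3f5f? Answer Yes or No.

No

A fast-forward from cbd1 to 3f5f is possible iff cbd1 is an ancestor of 3f5f.
Ancestors of 3f5f: {055d, 06a4, 3f5f, 55ba, 7c0b, c10e, d0c1, f9e2}.
cbd1 is not among them, so fast-forward is not possible.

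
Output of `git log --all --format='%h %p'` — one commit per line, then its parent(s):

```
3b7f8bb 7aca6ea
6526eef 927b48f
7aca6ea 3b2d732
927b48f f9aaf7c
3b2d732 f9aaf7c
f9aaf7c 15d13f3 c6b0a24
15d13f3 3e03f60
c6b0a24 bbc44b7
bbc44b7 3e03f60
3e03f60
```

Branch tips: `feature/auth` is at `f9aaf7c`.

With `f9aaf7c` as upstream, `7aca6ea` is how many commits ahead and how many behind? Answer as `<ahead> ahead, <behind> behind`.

Reachable from 7aca6ea: {15d13f3, 3b2d732, 3e03f60, 7aca6ea, bbc44b7, c6b0a24, f9aaf7c}.
Reachable from f9aaf7c: {15d13f3, 3e03f60, bbc44b7, c6b0a24, f9aaf7c}.
Only in 7aca6ea's history (ahead): {3b2d732, 7aca6ea} — 2.
Only in f9aaf7c's history (behind): {} — 0.

2 ahead, 0 behind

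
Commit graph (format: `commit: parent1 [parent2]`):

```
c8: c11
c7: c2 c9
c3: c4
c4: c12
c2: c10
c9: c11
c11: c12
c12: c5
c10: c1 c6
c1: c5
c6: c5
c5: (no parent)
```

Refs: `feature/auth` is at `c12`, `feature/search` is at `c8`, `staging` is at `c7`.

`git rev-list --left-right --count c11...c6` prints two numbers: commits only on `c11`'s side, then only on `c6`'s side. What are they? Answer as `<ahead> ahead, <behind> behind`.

2 ahead, 1 behind

Reachable from c11: {c11, c12, c5}.
Reachable from c6: {c5, c6}.
Only in c11's history (ahead): {c11, c12} — 2.
Only in c6's history (behind): {c6} — 1.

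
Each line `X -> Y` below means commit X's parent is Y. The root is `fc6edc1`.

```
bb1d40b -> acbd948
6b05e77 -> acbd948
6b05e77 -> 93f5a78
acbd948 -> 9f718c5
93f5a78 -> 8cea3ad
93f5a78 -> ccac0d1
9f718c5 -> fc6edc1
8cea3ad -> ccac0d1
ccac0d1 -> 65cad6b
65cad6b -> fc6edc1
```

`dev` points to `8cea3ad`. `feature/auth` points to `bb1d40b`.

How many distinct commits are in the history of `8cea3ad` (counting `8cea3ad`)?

Walking parent pointers from 8cea3ad: reachable set = {65cad6b, 8cea3ad, ccac0d1, fc6edc1}.
That is 4 commits.

4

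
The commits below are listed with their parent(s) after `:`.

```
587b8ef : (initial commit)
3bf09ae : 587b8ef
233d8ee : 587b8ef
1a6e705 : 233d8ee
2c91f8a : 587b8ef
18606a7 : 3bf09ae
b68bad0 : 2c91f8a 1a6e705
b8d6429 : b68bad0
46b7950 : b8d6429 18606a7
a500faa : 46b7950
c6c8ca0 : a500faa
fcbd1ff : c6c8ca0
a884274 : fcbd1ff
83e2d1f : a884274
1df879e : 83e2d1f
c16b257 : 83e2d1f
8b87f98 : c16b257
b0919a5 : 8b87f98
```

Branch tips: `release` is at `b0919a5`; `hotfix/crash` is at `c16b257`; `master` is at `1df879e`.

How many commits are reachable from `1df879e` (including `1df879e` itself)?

Walking parent pointers from 1df879e: reachable set = {18606a7, 1a6e705, 1df879e, 233d8ee, 2c91f8a, 3bf09ae, 46b7950, 587b8ef, 83e2d1f, a500faa, a884274, b68bad0, b8d6429, c6c8ca0, fcbd1ff}.
That is 15 commits.

15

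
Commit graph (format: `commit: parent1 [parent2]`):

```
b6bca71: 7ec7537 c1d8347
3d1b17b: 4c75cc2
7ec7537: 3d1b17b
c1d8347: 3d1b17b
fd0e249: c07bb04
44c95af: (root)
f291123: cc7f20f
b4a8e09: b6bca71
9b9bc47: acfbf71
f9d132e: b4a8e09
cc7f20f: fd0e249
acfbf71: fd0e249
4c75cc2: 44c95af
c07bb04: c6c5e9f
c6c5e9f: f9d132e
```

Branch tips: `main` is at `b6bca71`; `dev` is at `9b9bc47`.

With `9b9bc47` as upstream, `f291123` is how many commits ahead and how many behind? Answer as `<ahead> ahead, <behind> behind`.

Reachable from f291123: {3d1b17b, 44c95af, 4c75cc2, 7ec7537, b4a8e09, b6bca71, c07bb04, c1d8347, c6c5e9f, cc7f20f, f291123, f9d132e, fd0e249}.
Reachable from 9b9bc47: {3d1b17b, 44c95af, 4c75cc2, 7ec7537, 9b9bc47, acfbf71, b4a8e09, b6bca71, c07bb04, c1d8347, c6c5e9f, f9d132e, fd0e249}.
Only in f291123's history (ahead): {cc7f20f, f291123} — 2.
Only in 9b9bc47's history (behind): {9b9bc47, acfbf71} — 2.

2 ahead, 2 behind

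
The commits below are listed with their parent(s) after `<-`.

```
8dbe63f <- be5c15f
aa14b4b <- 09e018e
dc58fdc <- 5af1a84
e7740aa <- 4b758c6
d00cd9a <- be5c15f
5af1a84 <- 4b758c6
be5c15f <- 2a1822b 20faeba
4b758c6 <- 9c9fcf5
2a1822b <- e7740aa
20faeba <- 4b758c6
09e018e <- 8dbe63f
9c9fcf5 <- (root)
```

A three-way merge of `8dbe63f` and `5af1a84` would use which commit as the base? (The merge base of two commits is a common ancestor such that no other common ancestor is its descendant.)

4b758c6

Ancestors of 8dbe63f: {20faeba, 2a1822b, 4b758c6, 8dbe63f, 9c9fcf5, be5c15f, e7740aa}.
Ancestors of 5af1a84: {4b758c6, 5af1a84, 9c9fcf5}.
Common ancestors: {4b758c6, 9c9fcf5}.
Among these, 4b758c6 is not an ancestor of any other common ancestor — it is the merge base.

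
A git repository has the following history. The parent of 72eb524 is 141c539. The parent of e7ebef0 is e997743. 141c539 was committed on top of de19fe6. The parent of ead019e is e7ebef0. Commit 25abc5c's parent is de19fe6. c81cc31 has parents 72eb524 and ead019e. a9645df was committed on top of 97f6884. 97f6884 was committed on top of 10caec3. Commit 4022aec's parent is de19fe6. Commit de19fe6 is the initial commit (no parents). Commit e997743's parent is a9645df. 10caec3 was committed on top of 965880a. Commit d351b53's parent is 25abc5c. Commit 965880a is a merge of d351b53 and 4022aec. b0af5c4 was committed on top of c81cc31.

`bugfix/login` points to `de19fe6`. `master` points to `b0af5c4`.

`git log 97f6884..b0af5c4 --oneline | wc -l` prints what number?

8

Reachable from b0af5c4: {10caec3, 141c539, 25abc5c, 4022aec, 72eb524, 965880a, 97f6884, a9645df, b0af5c4, c81cc31, d351b53, de19fe6, e7ebef0, e997743, ead019e}.
Reachable from 97f6884: {10caec3, 25abc5c, 4022aec, 965880a, 97f6884, d351b53, de19fe6}.
In b0af5c4's history but not 97f6884's: {141c539, 72eb524, a9645df, b0af5c4, c81cc31, e7ebef0, e997743, ead019e} — 8 commits.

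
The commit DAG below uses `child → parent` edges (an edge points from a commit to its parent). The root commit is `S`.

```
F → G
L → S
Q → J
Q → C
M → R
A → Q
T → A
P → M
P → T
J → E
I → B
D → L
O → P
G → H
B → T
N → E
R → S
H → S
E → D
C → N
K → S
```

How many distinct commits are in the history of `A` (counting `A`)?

Walking parent pointers from A: reachable set = {A, C, D, E, J, L, N, Q, S}.
That is 9 commits.

9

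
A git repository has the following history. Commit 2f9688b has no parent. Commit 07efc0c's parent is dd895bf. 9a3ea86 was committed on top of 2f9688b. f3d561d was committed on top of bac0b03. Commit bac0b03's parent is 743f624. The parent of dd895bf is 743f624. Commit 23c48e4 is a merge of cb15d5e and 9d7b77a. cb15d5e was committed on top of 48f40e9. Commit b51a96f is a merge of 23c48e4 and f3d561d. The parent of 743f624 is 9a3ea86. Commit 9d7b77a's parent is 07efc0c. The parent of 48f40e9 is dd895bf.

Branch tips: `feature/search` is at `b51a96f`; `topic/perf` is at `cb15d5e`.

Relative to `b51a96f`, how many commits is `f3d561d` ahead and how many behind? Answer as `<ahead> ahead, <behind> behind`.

0 ahead, 7 behind

Reachable from f3d561d: {2f9688b, 743f624, 9a3ea86, bac0b03, f3d561d}.
Reachable from b51a96f: {07efc0c, 23c48e4, 2f9688b, 48f40e9, 743f624, 9a3ea86, 9d7b77a, b51a96f, bac0b03, cb15d5e, dd895bf, f3d561d}.
Only in f3d561d's history (ahead): {} — 0.
Only in b51a96f's history (behind): {07efc0c, 23c48e4, 48f40e9, 9d7b77a, b51a96f, cb15d5e, dd895bf} — 7.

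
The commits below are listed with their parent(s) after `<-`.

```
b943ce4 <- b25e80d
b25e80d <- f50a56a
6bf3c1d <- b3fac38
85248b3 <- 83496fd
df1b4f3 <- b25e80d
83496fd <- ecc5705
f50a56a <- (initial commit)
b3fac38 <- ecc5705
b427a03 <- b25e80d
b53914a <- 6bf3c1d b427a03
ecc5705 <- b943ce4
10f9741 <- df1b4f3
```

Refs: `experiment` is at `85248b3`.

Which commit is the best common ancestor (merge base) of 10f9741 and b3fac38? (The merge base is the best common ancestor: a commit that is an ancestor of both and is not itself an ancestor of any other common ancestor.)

Ancestors of 10f9741: {10f9741, b25e80d, df1b4f3, f50a56a}.
Ancestors of b3fac38: {b25e80d, b3fac38, b943ce4, ecc5705, f50a56a}.
Common ancestors: {b25e80d, f50a56a}.
Among these, b25e80d is not an ancestor of any other common ancestor — it is the merge base.

b25e80d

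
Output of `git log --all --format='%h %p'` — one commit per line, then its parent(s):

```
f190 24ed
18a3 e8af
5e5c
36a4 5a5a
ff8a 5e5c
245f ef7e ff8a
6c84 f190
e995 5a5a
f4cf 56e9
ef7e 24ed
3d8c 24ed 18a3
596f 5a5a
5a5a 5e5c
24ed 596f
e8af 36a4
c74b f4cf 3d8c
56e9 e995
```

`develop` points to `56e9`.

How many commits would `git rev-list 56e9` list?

Walking parent pointers from 56e9: reachable set = {56e9, 5a5a, 5e5c, e995}.
That is 4 commits.

4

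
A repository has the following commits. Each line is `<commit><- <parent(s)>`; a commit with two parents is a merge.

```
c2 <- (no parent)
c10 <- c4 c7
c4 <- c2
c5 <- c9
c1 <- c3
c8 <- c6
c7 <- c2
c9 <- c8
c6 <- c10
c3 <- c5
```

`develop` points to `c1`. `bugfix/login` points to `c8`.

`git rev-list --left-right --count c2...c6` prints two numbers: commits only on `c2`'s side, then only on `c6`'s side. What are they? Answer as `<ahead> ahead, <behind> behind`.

Reachable from c2: {c2}.
Reachable from c6: {c10, c2, c4, c6, c7}.
Only in c2's history (ahead): {} — 0.
Only in c6's history (behind): {c10, c4, c6, c7} — 4.

0 ahead, 4 behind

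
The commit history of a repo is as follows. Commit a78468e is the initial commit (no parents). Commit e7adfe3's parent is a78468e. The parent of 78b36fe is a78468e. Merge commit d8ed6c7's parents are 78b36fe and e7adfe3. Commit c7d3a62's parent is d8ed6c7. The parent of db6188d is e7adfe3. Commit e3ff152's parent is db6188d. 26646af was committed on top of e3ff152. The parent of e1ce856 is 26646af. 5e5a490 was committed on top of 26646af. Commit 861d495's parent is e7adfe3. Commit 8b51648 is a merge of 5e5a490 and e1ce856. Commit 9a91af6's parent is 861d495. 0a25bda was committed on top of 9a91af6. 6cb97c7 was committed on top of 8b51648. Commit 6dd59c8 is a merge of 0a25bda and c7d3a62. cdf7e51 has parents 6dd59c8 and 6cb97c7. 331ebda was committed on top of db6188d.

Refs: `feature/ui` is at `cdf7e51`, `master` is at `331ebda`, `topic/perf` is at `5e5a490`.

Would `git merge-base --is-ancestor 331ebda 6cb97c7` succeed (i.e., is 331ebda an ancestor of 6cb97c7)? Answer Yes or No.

No

Ancestors of 6cb97c7: {26646af, 5e5a490, 6cb97c7, 8b51648, a78468e, db6188d, e1ce856, e3ff152, e7adfe3}.
331ebda is not in that set, so it is not an ancestor of 6cb97c7.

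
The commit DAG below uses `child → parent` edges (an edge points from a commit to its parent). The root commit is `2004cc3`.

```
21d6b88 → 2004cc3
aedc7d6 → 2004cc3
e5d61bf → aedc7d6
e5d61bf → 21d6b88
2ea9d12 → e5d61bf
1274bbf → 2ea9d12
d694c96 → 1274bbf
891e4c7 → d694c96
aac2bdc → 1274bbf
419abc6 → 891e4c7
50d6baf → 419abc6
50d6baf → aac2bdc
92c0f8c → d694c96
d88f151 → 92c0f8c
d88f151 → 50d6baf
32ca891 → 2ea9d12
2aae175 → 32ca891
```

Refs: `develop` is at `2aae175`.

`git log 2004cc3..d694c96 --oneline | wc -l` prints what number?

Reachable from d694c96: {1274bbf, 2004cc3, 21d6b88, 2ea9d12, aedc7d6, d694c96, e5d61bf}.
Reachable from 2004cc3: {2004cc3}.
In d694c96's history but not 2004cc3's: {1274bbf, 21d6b88, 2ea9d12, aedc7d6, d694c96, e5d61bf} — 6 commits.

6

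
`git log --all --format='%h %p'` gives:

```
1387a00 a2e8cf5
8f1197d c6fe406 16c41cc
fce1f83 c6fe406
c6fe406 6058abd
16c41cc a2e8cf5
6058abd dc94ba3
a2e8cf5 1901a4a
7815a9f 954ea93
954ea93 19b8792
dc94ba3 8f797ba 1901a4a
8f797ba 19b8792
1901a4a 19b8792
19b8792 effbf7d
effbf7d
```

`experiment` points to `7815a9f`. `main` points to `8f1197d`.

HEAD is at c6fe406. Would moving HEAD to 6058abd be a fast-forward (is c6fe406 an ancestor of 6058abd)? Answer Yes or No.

A fast-forward from c6fe406 to 6058abd is possible iff c6fe406 is an ancestor of 6058abd.
Ancestors of 6058abd: {1901a4a, 19b8792, 6058abd, 8f797ba, dc94ba3, effbf7d}.
c6fe406 is not among them, so fast-forward is not possible.

No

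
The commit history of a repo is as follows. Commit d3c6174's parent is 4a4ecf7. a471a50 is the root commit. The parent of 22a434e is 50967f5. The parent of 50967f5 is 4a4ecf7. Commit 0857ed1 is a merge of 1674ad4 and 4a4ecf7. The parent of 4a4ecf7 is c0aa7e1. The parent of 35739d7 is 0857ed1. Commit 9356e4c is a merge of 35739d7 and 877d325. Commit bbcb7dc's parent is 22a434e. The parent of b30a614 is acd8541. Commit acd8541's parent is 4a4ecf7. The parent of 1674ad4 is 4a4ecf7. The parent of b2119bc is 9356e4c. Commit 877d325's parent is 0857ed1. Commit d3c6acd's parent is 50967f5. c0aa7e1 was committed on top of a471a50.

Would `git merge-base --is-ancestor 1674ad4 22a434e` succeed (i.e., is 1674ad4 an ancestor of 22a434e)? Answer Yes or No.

No

Ancestors of 22a434e: {22a434e, 4a4ecf7, 50967f5, a471a50, c0aa7e1}.
1674ad4 is not in that set, so it is not an ancestor of 22a434e.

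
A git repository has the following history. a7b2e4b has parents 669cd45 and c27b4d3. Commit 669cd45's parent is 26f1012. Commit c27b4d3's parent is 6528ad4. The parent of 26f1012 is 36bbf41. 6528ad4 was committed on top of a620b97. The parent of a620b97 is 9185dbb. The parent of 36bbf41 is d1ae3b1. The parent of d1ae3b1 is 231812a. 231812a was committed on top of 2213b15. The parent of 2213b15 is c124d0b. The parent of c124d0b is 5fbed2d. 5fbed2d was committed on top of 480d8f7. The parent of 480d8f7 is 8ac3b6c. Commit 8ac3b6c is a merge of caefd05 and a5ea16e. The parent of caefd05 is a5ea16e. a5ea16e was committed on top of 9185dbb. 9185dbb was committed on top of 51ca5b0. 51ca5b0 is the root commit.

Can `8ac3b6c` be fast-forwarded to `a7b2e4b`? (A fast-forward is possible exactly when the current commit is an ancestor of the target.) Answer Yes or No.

A fast-forward from 8ac3b6c to a7b2e4b is possible iff 8ac3b6c is an ancestor of a7b2e4b.
Ancestors of a7b2e4b: {2213b15, 231812a, 26f1012, 36bbf41, 480d8f7, 51ca5b0, 5fbed2d, 6528ad4, 669cd45, 8ac3b6c, 9185dbb, a5ea16e, a620b97, a7b2e4b, c124d0b, c27b4d3, caefd05, d1ae3b1}.
8ac3b6c is among them, so fast-forward is possible.

Yes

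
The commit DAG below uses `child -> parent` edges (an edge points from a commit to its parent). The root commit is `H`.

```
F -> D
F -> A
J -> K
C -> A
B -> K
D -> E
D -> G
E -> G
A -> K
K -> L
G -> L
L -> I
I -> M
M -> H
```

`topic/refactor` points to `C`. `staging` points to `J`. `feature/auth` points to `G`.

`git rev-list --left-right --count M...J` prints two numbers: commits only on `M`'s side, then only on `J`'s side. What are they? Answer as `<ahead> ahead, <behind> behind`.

0 ahead, 4 behind

Reachable from M: {H, M}.
Reachable from J: {H, I, J, K, L, M}.
Only in M's history (ahead): {} — 0.
Only in J's history (behind): {I, J, K, L} — 4.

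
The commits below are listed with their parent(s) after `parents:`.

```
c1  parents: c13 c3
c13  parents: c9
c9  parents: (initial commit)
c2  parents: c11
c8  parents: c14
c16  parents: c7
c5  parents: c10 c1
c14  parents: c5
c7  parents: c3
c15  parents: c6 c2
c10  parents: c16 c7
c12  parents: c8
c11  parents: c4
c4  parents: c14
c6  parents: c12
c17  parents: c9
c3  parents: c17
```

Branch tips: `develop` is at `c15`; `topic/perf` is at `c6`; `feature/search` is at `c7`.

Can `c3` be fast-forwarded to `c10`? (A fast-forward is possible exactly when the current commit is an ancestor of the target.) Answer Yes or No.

Yes

A fast-forward from c3 to c10 is possible iff c3 is an ancestor of c10.
Ancestors of c10: {c10, c16, c17, c3, c7, c9}.
c3 is among them, so fast-forward is possible.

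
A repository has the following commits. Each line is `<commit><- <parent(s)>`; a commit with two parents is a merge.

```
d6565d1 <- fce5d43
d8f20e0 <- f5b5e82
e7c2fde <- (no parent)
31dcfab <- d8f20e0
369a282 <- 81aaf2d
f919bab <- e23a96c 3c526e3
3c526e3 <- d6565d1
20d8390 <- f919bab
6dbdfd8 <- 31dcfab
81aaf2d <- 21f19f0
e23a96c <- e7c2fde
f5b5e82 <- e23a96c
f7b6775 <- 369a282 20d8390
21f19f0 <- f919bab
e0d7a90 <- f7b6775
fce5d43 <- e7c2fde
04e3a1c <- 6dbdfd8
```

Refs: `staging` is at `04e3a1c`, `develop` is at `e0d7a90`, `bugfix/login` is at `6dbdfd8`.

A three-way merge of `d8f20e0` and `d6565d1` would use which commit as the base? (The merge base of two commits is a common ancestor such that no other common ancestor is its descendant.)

e7c2fde

Ancestors of d8f20e0: {d8f20e0, e23a96c, e7c2fde, f5b5e82}.
Ancestors of d6565d1: {d6565d1, e7c2fde, fce5d43}.
Common ancestors: {e7c2fde}.
The only common ancestor is e7c2fde, so it is the merge base.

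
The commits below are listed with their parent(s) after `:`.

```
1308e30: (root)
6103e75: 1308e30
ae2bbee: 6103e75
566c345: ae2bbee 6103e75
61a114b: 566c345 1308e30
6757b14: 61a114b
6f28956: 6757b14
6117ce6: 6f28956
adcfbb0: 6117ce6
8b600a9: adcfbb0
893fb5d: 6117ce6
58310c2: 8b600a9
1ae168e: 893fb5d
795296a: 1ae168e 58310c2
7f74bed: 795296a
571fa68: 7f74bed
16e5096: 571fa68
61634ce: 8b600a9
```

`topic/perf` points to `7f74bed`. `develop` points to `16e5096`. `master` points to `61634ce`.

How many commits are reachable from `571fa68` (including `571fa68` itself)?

Walking parent pointers from 571fa68: reachable set = {1308e30, 1ae168e, 566c345, 571fa68, 58310c2, 6103e75, 6117ce6, 61a114b, 6757b14, 6f28956, 795296a, 7f74bed, 893fb5d, 8b600a9, adcfbb0, ae2bbee}.
That is 16 commits.

16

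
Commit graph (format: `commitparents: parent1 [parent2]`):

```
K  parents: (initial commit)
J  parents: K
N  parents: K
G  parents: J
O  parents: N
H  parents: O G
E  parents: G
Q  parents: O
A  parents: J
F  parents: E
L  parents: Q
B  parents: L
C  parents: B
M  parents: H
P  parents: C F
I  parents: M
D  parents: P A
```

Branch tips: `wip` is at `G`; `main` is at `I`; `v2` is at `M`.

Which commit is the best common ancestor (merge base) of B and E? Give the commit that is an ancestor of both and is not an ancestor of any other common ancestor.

K

Ancestors of B: {B, K, L, N, O, Q}.
Ancestors of E: {E, G, J, K}.
Common ancestors: {K}.
The only common ancestor is K, so it is the merge base.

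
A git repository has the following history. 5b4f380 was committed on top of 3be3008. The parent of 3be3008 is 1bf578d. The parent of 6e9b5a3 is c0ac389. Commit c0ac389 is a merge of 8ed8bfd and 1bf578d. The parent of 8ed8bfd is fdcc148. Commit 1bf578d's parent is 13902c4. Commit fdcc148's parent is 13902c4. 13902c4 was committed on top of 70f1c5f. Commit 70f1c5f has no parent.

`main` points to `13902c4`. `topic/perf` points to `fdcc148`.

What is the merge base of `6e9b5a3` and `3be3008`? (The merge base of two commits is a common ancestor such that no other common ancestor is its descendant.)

1bf578d

Ancestors of 6e9b5a3: {13902c4, 1bf578d, 6e9b5a3, 70f1c5f, 8ed8bfd, c0ac389, fdcc148}.
Ancestors of 3be3008: {13902c4, 1bf578d, 3be3008, 70f1c5f}.
Common ancestors: {13902c4, 1bf578d, 70f1c5f}.
Among these, 1bf578d is not an ancestor of any other common ancestor — it is the merge base.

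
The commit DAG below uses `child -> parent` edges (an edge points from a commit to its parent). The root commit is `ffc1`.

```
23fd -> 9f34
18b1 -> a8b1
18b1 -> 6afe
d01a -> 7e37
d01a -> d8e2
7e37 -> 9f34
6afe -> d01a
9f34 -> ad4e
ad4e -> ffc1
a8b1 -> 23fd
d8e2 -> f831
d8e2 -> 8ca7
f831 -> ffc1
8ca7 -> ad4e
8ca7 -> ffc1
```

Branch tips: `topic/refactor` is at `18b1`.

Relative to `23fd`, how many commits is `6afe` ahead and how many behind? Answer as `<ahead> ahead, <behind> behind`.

Reachable from 6afe: {6afe, 7e37, 8ca7, 9f34, ad4e, d01a, d8e2, f831, ffc1}.
Reachable from 23fd: {23fd, 9f34, ad4e, ffc1}.
Only in 6afe's history (ahead): {6afe, 7e37, 8ca7, d01a, d8e2, f831} — 6.
Only in 23fd's history (behind): {23fd} — 1.

6 ahead, 1 behind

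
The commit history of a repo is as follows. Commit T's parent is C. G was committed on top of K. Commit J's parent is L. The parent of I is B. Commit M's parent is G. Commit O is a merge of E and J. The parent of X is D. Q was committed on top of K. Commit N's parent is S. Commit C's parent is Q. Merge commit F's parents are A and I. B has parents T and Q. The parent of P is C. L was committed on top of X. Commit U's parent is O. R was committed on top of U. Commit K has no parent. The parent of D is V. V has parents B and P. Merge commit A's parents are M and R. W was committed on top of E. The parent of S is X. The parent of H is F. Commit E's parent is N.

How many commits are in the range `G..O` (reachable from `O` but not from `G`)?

Reachable from O: {B, C, D, E, J, K, L, N, O, P, Q, S, T, V, X}.
Reachable from G: {G, K}.
In O's history but not G's: {B, C, D, E, J, L, N, O, P, Q, S, T, V, X} — 14 commits.

14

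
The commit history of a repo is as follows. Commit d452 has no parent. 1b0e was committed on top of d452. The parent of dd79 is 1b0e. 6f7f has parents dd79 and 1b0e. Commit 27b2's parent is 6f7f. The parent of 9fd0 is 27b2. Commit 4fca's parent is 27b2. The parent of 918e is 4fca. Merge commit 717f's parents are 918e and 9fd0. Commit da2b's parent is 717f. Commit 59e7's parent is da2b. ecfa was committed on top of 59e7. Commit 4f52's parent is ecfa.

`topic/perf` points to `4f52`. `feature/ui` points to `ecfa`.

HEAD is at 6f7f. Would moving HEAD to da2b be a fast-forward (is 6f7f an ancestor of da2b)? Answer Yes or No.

A fast-forward from 6f7f to da2b is possible iff 6f7f is an ancestor of da2b.
Ancestors of da2b: {1b0e, 27b2, 4fca, 6f7f, 717f, 918e, 9fd0, d452, da2b, dd79}.
6f7f is among them, so fast-forward is possible.

Yes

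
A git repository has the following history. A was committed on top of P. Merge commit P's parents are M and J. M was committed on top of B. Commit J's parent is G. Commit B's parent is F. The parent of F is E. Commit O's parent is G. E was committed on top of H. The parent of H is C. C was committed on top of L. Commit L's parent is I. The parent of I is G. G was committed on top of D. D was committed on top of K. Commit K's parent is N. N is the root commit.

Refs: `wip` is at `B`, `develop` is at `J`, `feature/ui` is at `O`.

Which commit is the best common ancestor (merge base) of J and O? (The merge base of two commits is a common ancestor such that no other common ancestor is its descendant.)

Ancestors of J: {D, G, J, K, N}.
Ancestors of O: {D, G, K, N, O}.
Common ancestors: {D, G, K, N}.
Among these, G is not an ancestor of any other common ancestor — it is the merge base.

G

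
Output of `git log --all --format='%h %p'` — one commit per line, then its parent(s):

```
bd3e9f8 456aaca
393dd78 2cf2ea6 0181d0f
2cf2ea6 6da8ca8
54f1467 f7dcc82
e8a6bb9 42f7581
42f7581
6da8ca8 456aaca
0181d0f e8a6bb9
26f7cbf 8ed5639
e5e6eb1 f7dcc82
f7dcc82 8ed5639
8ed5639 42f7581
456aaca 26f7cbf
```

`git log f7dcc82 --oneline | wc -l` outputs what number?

3

Walking parent pointers from f7dcc82: reachable set = {42f7581, 8ed5639, f7dcc82}.
That is 3 commits.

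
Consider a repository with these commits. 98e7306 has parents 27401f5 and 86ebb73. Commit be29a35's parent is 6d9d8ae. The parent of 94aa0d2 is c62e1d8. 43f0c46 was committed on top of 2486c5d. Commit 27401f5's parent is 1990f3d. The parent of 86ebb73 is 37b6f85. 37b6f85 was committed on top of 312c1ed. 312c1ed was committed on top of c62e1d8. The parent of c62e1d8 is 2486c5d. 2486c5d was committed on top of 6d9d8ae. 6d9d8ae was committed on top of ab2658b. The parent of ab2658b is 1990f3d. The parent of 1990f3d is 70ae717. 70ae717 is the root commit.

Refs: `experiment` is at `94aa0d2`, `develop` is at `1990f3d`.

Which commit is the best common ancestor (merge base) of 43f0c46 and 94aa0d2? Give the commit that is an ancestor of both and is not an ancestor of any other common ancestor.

Ancestors of 43f0c46: {1990f3d, 2486c5d, 43f0c46, 6d9d8ae, 70ae717, ab2658b}.
Ancestors of 94aa0d2: {1990f3d, 2486c5d, 6d9d8ae, 70ae717, 94aa0d2, ab2658b, c62e1d8}.
Common ancestors: {1990f3d, 2486c5d, 6d9d8ae, 70ae717, ab2658b}.
Among these, 2486c5d is not an ancestor of any other common ancestor — it is the merge base.

2486c5d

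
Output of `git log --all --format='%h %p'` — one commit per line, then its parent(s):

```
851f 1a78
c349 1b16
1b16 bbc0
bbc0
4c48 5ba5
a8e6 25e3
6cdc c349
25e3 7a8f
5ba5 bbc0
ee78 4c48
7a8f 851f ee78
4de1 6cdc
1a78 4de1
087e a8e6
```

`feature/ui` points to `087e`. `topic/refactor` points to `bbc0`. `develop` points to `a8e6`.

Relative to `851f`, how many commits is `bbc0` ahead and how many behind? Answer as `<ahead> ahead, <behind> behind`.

Reachable from bbc0: {bbc0}.
Reachable from 851f: {1a78, 1b16, 4de1, 6cdc, 851f, bbc0, c349}.
Only in bbc0's history (ahead): {} — 0.
Only in 851f's history (behind): {1a78, 1b16, 4de1, 6cdc, 851f, c349} — 6.

0 ahead, 6 behind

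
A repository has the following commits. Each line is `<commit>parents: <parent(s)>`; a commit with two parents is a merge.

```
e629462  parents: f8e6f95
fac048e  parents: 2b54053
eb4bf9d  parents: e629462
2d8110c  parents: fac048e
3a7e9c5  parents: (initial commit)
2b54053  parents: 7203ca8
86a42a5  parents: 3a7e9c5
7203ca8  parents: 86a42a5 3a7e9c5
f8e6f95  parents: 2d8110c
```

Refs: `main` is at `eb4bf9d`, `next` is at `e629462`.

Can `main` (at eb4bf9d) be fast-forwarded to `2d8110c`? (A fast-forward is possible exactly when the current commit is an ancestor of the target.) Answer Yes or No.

No

A fast-forward from eb4bf9d to 2d8110c is possible iff eb4bf9d is an ancestor of 2d8110c.
Ancestors of 2d8110c: {2b54053, 2d8110c, 3a7e9c5, 7203ca8, 86a42a5, fac048e}.
eb4bf9d is not among them, so fast-forward is not possible.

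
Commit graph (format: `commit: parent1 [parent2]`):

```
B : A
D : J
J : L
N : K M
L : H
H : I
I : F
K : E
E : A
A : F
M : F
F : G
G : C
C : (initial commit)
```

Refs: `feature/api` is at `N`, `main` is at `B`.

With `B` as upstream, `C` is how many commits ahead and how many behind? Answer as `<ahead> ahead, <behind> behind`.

0 ahead, 4 behind

Reachable from C: {C}.
Reachable from B: {A, B, C, F, G}.
Only in C's history (ahead): {} — 0.
Only in B's history (behind): {A, B, F, G} — 4.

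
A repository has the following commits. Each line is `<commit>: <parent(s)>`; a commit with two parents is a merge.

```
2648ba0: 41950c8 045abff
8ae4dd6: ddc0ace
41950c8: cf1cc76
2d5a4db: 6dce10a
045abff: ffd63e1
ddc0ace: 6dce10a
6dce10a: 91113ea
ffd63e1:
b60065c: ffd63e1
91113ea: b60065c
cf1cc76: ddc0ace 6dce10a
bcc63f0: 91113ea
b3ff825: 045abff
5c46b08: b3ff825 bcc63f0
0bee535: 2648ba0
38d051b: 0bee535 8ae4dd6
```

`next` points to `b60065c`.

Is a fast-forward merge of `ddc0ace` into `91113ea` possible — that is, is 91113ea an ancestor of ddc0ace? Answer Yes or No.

Yes

A fast-forward from 91113ea to ddc0ace is possible iff 91113ea is an ancestor of ddc0ace.
Ancestors of ddc0ace: {6dce10a, 91113ea, b60065c, ddc0ace, ffd63e1}.
91113ea is among them, so fast-forward is possible.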